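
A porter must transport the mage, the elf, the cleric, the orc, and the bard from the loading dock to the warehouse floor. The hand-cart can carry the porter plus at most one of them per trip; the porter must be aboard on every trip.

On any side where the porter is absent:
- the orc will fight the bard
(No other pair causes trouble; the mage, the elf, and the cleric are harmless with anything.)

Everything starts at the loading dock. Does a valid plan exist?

1. Porter goes to the warehouse floor with the orc.  [the loading dock: the bard, the cleric, the elf, the mage | the warehouse floor: the orc]
2. Porter goes back to the loading dock alone.  [the loading dock: the bard, the cleric, the elf, the mage | the warehouse floor: the orc]
3. Porter goes to the warehouse floor with the mage.  [the loading dock: the bard, the cleric, the elf | the warehouse floor: the mage, the orc]
4. Porter goes back to the loading dock alone.  [the loading dock: the bard, the cleric, the elf | the warehouse floor: the mage, the orc]
5. Porter goes to the warehouse floor with the elf.  [the loading dock: the bard, the cleric | the warehouse floor: the elf, the mage, the orc]
6. Porter goes back to the loading dock alone.  [the loading dock: the bard, the cleric | the warehouse floor: the elf, the mage, the orc]
7. Porter goes to the warehouse floor with the cleric.  [the loading dock: the bard | the warehouse floor: the cleric, the elf, the mage, the orc]
8. Porter goes back to the loading dock alone.  [the loading dock: the bard | the warehouse floor: the cleric, the elf, the mage, the orc]
9. Porter goes to the warehouse floor with the bard.  [the loading dock: — | the warehouse floor: the bard, the cleric, the elf, the mage, the orc]

Yes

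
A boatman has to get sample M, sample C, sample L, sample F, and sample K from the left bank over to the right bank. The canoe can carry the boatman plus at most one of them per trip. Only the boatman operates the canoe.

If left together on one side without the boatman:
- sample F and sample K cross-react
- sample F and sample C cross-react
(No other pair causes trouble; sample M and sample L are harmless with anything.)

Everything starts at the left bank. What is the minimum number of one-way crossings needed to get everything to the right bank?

Counting alone: the boatman can take at most 1 across per trip to the right bank, so moving all 5 needs at least 5 loaded trips out, with a return between consecutive ones — at least 9 crossings.
The safety rule pushes this higher. Following every safe sequence of crossings, the most of the 5 that can be at the right bank as the canoe arrives there on crossing 9 is 4 — never all 5.
So no plan with fewer than 11 crossings exists, and this one achieves 11:
1. Boatman goes to the right bank with sample F.
2. Boatman goes back to the left bank alone.
3. Boatman goes to the right bank with sample M.
4. Boatman goes back to the left bank alone.
5. Boatman goes to the right bank with sample C.
6. Boatman goes back to the left bank with sample F.
7. Boatman goes to the right bank with sample K.
8. Boatman goes back to the left bank alone.
9. Boatman goes to the right bank with sample L.
10. Boatman goes back to the left bank alone.
11. Boatman goes to the right bank with sample F.

11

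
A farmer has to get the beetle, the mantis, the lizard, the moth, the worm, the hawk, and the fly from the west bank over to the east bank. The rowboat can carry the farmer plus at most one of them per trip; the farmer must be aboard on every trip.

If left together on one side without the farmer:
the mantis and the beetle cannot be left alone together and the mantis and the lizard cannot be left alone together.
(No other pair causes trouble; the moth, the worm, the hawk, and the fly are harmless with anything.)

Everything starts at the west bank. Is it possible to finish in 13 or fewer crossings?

No

Counting alone: the farmer can take at most 1 across per trip to the east bank, so moving all 7 needs at least 7 loaded trips out, with a return between consecutive ones — at least 13 crossings.
The safety rule pushes this higher. Following every safe sequence of crossings, the most of the 7 that can be at the east bank as the rowboat arrives there on crossing 13 is 6 — never all 7.
So the move cannot be finished within 13 crossings. (The shortest complete plan takes 15:)
1. Farmer goes to the east bank with the mantis.  [the west bank: the beetle, the fly, the hawk, the lizard, the moth, the worm | the east bank: the mantis]
2. Farmer goes back to the west bank alone.  [the west bank: the beetle, the fly, the hawk, the lizard, the moth, the worm | the east bank: the mantis]
3. Farmer goes to the east bank with the beetle.  [the west bank: the fly, the hawk, the lizard, the moth, the worm | the east bank: the beetle, the mantis]
4. Farmer goes back to the west bank with the mantis.  [the west bank: the fly, the hawk, the lizard, the mantis, the moth, the worm | the east bank: the beetle]
5. Farmer goes to the east bank with the lizard.  [the west bank: the fly, the hawk, the mantis, the moth, the worm | the east bank: the beetle, the lizard]
6. Farmer goes back to the west bank alone.  [the west bank: the fly, the hawk, the mantis, the moth, the worm | the east bank: the beetle, the lizard]
7. Farmer goes to the east bank with the moth.  [the west bank: the fly, the hawk, the mantis, the worm | the east bank: the beetle, the lizard, the moth]
8. Farmer goes back to the west bank alone.  [the west bank: the fly, the hawk, the mantis, the worm | the east bank: the beetle, the lizard, the moth]
9. Farmer goes to the east bank with the worm.  [the west bank: the fly, the hawk, the mantis | the east bank: the beetle, the lizard, the moth, the worm]
10. Farmer goes back to the west bank alone.  [the west bank: the fly, the hawk, the mantis | the east bank: the beetle, the lizard, the moth, the worm]
11. Farmer goes to the east bank with the hawk.  [the west bank: the fly, the mantis | the east bank: the beetle, the hawk, the lizard, the moth, the worm]
12. Farmer goes back to the west bank alone.  [the west bank: the fly, the mantis | the east bank: the beetle, the hawk, the lizard, the moth, the worm]
13. Farmer goes to the east bank with the fly.  [the west bank: the mantis | the east bank: the beetle, the fly, the hawk, the lizard, the moth, the worm]
14. Farmer goes back to the west bank alone.  [the west bank: the mantis | the east bank: the beetle, the fly, the hawk, the lizard, the moth, the worm]
15. Farmer goes to the east bank with the mantis.  [the west bank: — | the east bank: the beetle, the fly, the hawk, the lizard, the mantis, the moth, the worm]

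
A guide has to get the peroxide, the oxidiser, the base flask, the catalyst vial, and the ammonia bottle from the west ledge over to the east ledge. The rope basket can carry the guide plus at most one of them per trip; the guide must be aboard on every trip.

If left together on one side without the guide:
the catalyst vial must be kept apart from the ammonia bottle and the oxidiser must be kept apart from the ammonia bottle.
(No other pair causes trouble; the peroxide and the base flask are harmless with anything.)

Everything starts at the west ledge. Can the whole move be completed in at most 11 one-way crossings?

Yes — this plan uses 11 crossings (≤ 11):
1. Guide goes to the east ledge with the ammonia bottle.  [the west ledge: the base flask, the catalyst vial, the oxidiser, the peroxide | the east ledge: the ammonia bottle]
2. Guide goes back to the west ledge alone.  [the west ledge: the base flask, the catalyst vial, the oxidiser, the peroxide | the east ledge: the ammonia bottle]
3. Guide goes to the east ledge with the peroxide.  [the west ledge: the base flask, the catalyst vial, the oxidiser | the east ledge: the ammonia bottle, the peroxide]
4. Guide goes back to the west ledge alone.  [the west ledge: the base flask, the catalyst vial, the oxidiser | the east ledge: the ammonia bottle, the peroxide]
5. Guide goes to the east ledge with the oxidiser.  [the west ledge: the base flask, the catalyst vial | the east ledge: the ammonia bottle, the oxidiser, the peroxide]
6. Guide goes back to the west ledge with the ammonia bottle.  [the west ledge: the ammonia bottle, the base flask, the catalyst vial | the east ledge: the oxidiser, the peroxide]
7. Guide goes to the east ledge with the catalyst vial.  [the west ledge: the ammonia bottle, the base flask | the east ledge: the catalyst vial, the oxidiser, the peroxide]
8. Guide goes back to the west ledge alone.  [the west ledge: the ammonia bottle, the base flask | the east ledge: the catalyst vial, the oxidiser, the peroxide]
9. Guide goes to the east ledge with the base flask.  [the west ledge: the ammonia bottle | the east ledge: the base flask, the catalyst vial, the oxidiser, the peroxide]
10. Guide goes back to the west ledge alone.  [the west ledge: the ammonia bottle | the east ledge: the base flask, the catalyst vial, the oxidiser, the peroxide]
11. Guide goes to the east ledge with the ammonia bottle.  [the west ledge: — | the east ledge: the ammonia bottle, the base flask, the catalyst vial, the oxidiser, the peroxide]

Yes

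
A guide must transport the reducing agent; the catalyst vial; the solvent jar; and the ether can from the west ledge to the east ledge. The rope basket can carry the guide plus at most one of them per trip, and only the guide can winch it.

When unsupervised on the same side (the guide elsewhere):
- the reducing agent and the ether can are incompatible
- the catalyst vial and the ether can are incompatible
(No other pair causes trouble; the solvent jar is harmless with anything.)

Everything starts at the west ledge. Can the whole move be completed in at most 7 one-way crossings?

No

Counting alone: the guide can take at most 1 across per trip to the east ledge, so moving all 4 needs at least 4 loaded trips out, with a return between consecutive ones — at least 7 crossings.
The safety rule pushes this higher. Following every safe sequence of crossings, the most of the 4 that can be at the east ledge as the rope basket arrives there on crossing 7 is 3 — never all 4.
So the move cannot be finished within 7 crossings. (The shortest complete plan takes 9:)
1. Guide goes to the east ledge with the ether can.  [the west ledge: the catalyst vial, the reducing agent, the solvent jar | the east ledge: the ether can]
2. Guide goes back to the west ledge alone.  [the west ledge: the catalyst vial, the reducing agent, the solvent jar | the east ledge: the ether can]
3. Guide goes to the east ledge with the reducing agent.  [the west ledge: the catalyst vial, the solvent jar | the east ledge: the ether can, the reducing agent]
4. Guide goes back to the west ledge with the ether can.  [the west ledge: the catalyst vial, the ether can, the solvent jar | the east ledge: the reducing agent]
5. Guide goes to the east ledge with the catalyst vial.  [the west ledge: the ether can, the solvent jar | the east ledge: the catalyst vial, the reducing agent]
6. Guide goes back to the west ledge alone.  [the west ledge: the ether can, the solvent jar | the east ledge: the catalyst vial, the reducing agent]
7. Guide goes to the east ledge with the solvent jar.  [the west ledge: the ether can | the east ledge: the catalyst vial, the reducing agent, the solvent jar]
8. Guide goes back to the west ledge alone.  [the west ledge: the ether can | the east ledge: the catalyst vial, the reducing agent, the solvent jar]
9. Guide goes to the east ledge with the ether can.  [the west ledge: — | the east ledge: the catalyst vial, the ether can, the reducing agent, the solvent jar]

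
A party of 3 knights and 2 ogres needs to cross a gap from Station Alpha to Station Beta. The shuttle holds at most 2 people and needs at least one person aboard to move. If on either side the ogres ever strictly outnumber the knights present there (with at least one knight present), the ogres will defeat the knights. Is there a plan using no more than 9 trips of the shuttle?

Yes

Yes — this plan uses 7 crossings (≤ 9):
1. 2 ogres → Station Beta.  (Station Alpha: 3K 0O; Station Beta: 0K 2O)
2. 1 ogre ← Station Alpha.  (Station Alpha: 3K 1O; Station Beta: 0K 1O)
3. 2 knights → Station Beta.  (Station Alpha: 1K 1O; Station Beta: 2K 1O)
4. 1 knight ← Station Alpha.  (Station Alpha: 2K 1O; Station Beta: 1K 1O)
5. 1 knight and 1 ogre → Station Beta.  (Station Alpha: 1K 0O; Station Beta: 2K 2O)
6. 1 ogre ← Station Alpha.  (Station Alpha: 1K 1O; Station Beta: 2K 1O)
7. 1 knight and 1 ogre → Station Beta.  (Station Alpha: 0K 0O; Station Beta: 3K 2O)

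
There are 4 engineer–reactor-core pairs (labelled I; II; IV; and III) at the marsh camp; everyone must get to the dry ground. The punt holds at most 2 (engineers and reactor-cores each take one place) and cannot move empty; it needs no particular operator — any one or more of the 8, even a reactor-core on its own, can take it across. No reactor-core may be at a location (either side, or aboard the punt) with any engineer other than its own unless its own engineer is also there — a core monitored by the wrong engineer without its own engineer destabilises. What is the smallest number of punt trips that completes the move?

impossible

Following every safe sequence of crossings from the start, the most of the 8 that can be at the dry ground as the punt arrives there on crossings 1, 3, 5 is 2, 3, 4 respectively; the best ever achieved is 4 of 8.
From crossing 7 on, no configuration arises that was not already reachable earlier: only 44 distinct safe configurations (who is on which side, and where the punt is) can ever be reached, none of them has everyone across, and every continuation just revisits them. So no valid plan exists.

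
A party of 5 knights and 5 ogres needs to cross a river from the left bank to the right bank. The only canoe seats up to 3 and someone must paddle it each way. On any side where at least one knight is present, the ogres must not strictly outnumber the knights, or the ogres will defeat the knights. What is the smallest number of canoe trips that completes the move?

11

Counting alone: each trip to the right bank takes at most 3 across and each return brings at least 1 back, so after t trips out (and t−1 returns) at most 3t − (t−1) of the 10 are across; that first reaches 10 at t = 5, so at least 9 crossings are needed.
The safety rule pushes this higher. Following every safe sequence of crossings, the most of the 10 that can be at the right bank as the canoe arrives there on crossing 9 is 9 — never all 10.
So no plan with fewer than 11 crossings exists, and this one achieves 11:
1. 2 ogres → the right bank.  (the left bank: 5K 3O; the right bank: 0K 2O)
2. 1 ogre ← the left bank.  (the left bank: 5K 4O; the right bank: 0K 1O)
3. 3 ogres → the right bank.  (the left bank: 5K 1O; the right bank: 0K 4O)
4. 1 ogre ← the left bank.  (the left bank: 5K 2O; the right bank: 0K 3O)
5. 3 knights → the right bank.  (the left bank: 2K 2O; the right bank: 3K 3O)
6. 1 knight and 1 ogre ← the left bank.  (the left bank: 3K 3O; the right bank: 2K 2O)
7. 3 knights → the right bank.  (the left bank: 0K 3O; the right bank: 5K 2O)
8. 1 ogre ← the left bank.  (the left bank: 0K 4O; the right bank: 5K 1O)
9. 2 ogres → the right bank.  (the left bank: 0K 2O; the right bank: 5K 3O)
10. 1 ogre ← the left bank.  (the left bank: 0K 3O; the right bank: 5K 2O)
11. 3 ogres → the right bank.  (the left bank: 0K 0O; the right bank: 5K 5O)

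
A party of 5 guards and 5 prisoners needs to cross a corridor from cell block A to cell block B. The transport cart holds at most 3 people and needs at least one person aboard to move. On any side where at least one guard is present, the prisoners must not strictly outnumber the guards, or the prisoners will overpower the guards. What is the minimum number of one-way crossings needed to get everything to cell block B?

Counting alone: each trip to cell block B takes at most 3 across and each return brings at least 1 back, so after t trips out (and t−1 returns) at most 3t − (t−1) of the 10 are across; that first reaches 10 at t = 5, so at least 9 crossings are needed.
The safety rule pushes this higher. Following every safe sequence of crossings, the most of the 10 that can be at cell block B as the transport cart arrives there on crossing 9 is 9 — never all 10.
So no plan with fewer than 11 crossings exists, and this one achieves 11:
1. 2 prisoners → cell block B.  (cell block A: 5G 3P; cell block B: 0G 2P)
2. 1 prisoner ← cell block A.  (cell block A: 5G 4P; cell block B: 0G 1P)
3. 3 prisoners → cell block B.  (cell block A: 5G 1P; cell block B: 0G 4P)
4. 1 prisoner ← cell block A.  (cell block A: 5G 2P; cell block B: 0G 3P)
5. 3 guards → cell block B.  (cell block A: 2G 2P; cell block B: 3G 3P)
6. 1 guard and 1 prisoner ← cell block A.  (cell block A: 3G 3P; cell block B: 2G 2P)
7. 3 guards → cell block B.  (cell block A: 0G 3P; cell block B: 5G 2P)
8. 1 prisoner ← cell block A.  (cell block A: 0G 4P; cell block B: 5G 1P)
9. 2 prisoners → cell block B.  (cell block A: 0G 2P; cell block B: 5G 3P)
10. 1 prisoner ← cell block A.  (cell block A: 0G 3P; cell block B: 5G 2P)
11. 3 prisoners → cell block B.  (cell block A: 0G 0P; cell block B: 5G 5P)

11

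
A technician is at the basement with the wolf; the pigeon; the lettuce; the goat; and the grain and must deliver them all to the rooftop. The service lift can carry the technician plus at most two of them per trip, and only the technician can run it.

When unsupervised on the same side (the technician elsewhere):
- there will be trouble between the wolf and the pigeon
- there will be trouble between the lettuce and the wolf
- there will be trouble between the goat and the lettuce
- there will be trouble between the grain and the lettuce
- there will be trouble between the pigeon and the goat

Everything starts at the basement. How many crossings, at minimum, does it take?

7

Counting alone: the technician can take at most 2 across per trip to the rooftop, so moving all 5 needs at least 3 loaded trips out, with a return between consecutive ones — at least 5 crossings.
The safety rule pushes this higher. Following every safe sequence of crossings, the most of the 5 that can be at the rooftop as the service lift arrives there on crossing 5 is 4 — never all 5.
So no plan with fewer than 7 crossings exists, and this one achieves 7:
1. Technician goes to the rooftop with the lettuce and the pigeon.  [the basement: the goat, the grain, the wolf | the rooftop: the lettuce, the pigeon]
2. Technician goes back to the basement alone.  [the basement: the goat, the grain, the wolf | the rooftop: the lettuce, the pigeon]
3. Technician goes to the rooftop with the wolf.  [the basement: the goat, the grain | the rooftop: the lettuce, the pigeon, the wolf]
4. Technician goes back to the basement with the lettuce and the pigeon.  [the basement: the goat, the grain, the lettuce, the pigeon | the rooftop: the wolf]
5. Technician goes to the rooftop with the goat and the grain.  [the basement: the lettuce, the pigeon | the rooftop: the goat, the grain, the wolf]
6. Technician goes back to the basement alone.  [the basement: the lettuce, the pigeon | the rooftop: the goat, the grain, the wolf]
7. Technician goes to the rooftop with the lettuce and the pigeon.  [the basement: — | the rooftop: the goat, the grain, the lettuce, the pigeon, the wolf]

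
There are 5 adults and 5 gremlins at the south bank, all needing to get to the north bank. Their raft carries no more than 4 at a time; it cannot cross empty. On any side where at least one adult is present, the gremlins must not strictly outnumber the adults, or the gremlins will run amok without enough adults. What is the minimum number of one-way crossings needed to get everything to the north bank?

7

Counting alone: each trip to the north bank takes at most 4 across and each return brings at least 1 back, so after t trips out (and t−1 returns) at most 4t − (t−1) of the 10 are across; that first reaches 10 at t = 3, so at least 5 crossings are needed.
The safety rule pushes this higher. Following every safe sequence of crossings, the most of the 10 that can be at the north bank as the raft arrives there on crossing 5 is 9 — never all 10.
So no plan with fewer than 7 crossings exists, and this one achieves 7:
1. 2 gremlins → the north bank.  (the south bank: 5A 3G; the north bank: 0A 2G)
2. 1 gremlin ← the south bank.  (the south bank: 5A 4G; the north bank: 0A 1G)
3. 4 gremlins → the north bank.  (the south bank: 5A 0G; the north bank: 0A 5G)
4. 1 gremlin ← the south bank.  (the south bank: 5A 1G; the north bank: 0A 4G)
5. 4 adults → the north bank.  (the south bank: 1A 1G; the north bank: 4A 4G)
6. 1 adult and 1 gremlin ← the south bank.  (the south bank: 2A 2G; the north bank: 3A 3G)
7. 2 adults and 2 gremlins → the north bank.  (the south bank: 0A 0G; the north bank: 5A 5G)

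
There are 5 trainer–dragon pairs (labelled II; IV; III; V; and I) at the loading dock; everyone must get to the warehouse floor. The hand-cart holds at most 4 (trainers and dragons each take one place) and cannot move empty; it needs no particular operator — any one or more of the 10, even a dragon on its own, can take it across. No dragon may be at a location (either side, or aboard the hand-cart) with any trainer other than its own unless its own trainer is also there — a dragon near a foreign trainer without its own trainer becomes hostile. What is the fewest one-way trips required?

Counting alone: each trip to the warehouse floor takes at most 4 across and each return brings at least 1 back, so after t trips out (and t−1 returns) at most 4t − (t−1) of the 10 are across; that first reaches 10 at t = 3, so at least 5 crossings are needed.
The safety rule pushes this higher. Following every safe sequence of crossings, the most of the 10 that can be at the warehouse floor as the hand-cart arrives there on crossing 5 is 9 — never all 10.
So no plan with fewer than 7 crossings exists, and this one achieves 7:
1. dragon II and trainer II cross → the warehouse floor.
2. trainer II crosses ← the loading dock.
3. dragon I, dragon III, dragon IV, and dragon V cross → the warehouse floor.
4. dragon II crosses ← the loading dock.
5. trainer I, trainer III, trainer IV, and trainer V cross → the warehouse floor.
6. dragon IV and trainer IV cross ← the loading dock.
7. dragon II, dragon IV, trainer II, and trainer IV cross → the warehouse floor.

7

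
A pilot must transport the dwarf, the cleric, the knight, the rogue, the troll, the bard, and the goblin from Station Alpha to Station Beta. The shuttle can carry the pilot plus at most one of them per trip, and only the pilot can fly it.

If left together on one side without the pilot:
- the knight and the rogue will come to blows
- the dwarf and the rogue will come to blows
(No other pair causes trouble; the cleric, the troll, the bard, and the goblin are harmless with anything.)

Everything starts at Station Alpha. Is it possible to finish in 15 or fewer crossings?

Yes — this plan uses 15 crossings (≤ 15):
1. Pilot goes to Station Beta with the rogue.
2. Pilot goes back to Station Alpha alone.
3. Pilot goes to Station Beta with the dwarf.
4. Pilot goes back to Station Alpha with the rogue.
5. Pilot goes to Station Beta with the knight.
6. Pilot goes back to Station Alpha alone.
7. Pilot goes to Station Beta with the cleric.
8. Pilot goes back to Station Alpha alone.
9. Pilot goes to Station Beta with the troll.
10. Pilot goes back to Station Alpha alone.
11. Pilot goes to Station Beta with the bard.
12. Pilot goes back to Station Alpha alone.
13. Pilot goes to Station Beta with the goblin.
14. Pilot goes back to Station Alpha alone.
15. Pilot goes to Station Beta with the rogue.

Yes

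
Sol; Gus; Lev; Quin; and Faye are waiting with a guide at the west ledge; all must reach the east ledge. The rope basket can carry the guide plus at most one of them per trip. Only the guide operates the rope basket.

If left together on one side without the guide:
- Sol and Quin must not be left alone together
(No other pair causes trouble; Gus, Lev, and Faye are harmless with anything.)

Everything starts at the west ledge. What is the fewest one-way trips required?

Counting alone: the guide can take at most 1 across per trip to the east ledge, so moving all 5 needs at least 5 loaded trips out, with a return between consecutive ones — at least 9 crossings.
The plan below uses exactly 9 crossings, so it is optimal:
1. Guide goes to the east ledge with Sol.
2. Guide goes back to the west ledge alone.
3. Guide goes to the east ledge with Gus.
4. Guide goes back to the west ledge alone.
5. Guide goes to the east ledge with Lev.
6. Guide goes back to the west ledge alone.
7. Guide goes to the east ledge with Faye.
8. Guide goes back to the west ledge alone.
9. Guide goes to the east ledge with Quin.

9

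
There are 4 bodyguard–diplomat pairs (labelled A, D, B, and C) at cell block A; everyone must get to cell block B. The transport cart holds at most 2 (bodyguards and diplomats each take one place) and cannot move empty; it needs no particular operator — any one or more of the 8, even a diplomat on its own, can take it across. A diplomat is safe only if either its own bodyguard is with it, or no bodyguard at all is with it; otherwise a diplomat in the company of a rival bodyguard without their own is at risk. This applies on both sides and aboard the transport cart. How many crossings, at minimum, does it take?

impossible

Following every safe sequence of crossings from the start, the most of the 8 that can be at cell block B as the transport cart arrives there on crossings 1, 3, 5 is 2, 3, 4 respectively; the best ever achieved is 4 of 8.
From crossing 7 on, no configuration arises that was not already reachable earlier: only 44 distinct safe configurations (who is on which side, and where the transport cart is) can ever be reached, none of them has everyone across, and every continuation just revisits them. So no valid plan exists.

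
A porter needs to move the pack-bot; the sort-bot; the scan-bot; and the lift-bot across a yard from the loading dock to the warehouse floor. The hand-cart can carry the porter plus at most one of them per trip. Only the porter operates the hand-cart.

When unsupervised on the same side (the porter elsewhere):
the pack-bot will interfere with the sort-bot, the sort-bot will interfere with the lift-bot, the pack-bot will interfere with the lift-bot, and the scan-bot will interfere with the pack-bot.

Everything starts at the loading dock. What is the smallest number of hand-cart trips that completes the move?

impossible

Whatever the first load, the items left behind include a forbidden pair without the porter. No opening move is safe, so no plan exists.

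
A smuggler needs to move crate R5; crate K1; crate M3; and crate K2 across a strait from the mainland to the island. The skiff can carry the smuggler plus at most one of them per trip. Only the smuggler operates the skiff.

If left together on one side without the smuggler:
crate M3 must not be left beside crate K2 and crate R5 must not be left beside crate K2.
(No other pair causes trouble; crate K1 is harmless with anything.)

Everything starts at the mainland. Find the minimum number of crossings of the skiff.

Counting alone: the smuggler can take at most 1 across per trip to the island, so moving all 4 needs at least 4 loaded trips out, with a return between consecutive ones — at least 7 crossings.
The safety rule pushes this higher. Following every safe sequence of crossings, the most of the 4 that can be at the island as the skiff arrives there on crossing 7 is 3 — never all 4.
So no plan with fewer than 9 crossings exists, and this one achieves 9:
1. Smuggler goes to the island with crate K2.  [the mainland: crate K1, crate M3, crate R5 | the island: crate K2]
2. Smuggler goes back to the mainland alone.  [the mainland: crate K1, crate M3, crate R5 | the island: crate K2]
3. Smuggler goes to the island with crate R5.  [the mainland: crate K1, crate M3 | the island: crate K2, crate R5]
4. Smuggler goes back to the mainland with crate K2.  [the mainland: crate K1, crate K2, crate M3 | the island: crate R5]
5. Smuggler goes to the island with crate M3.  [the mainland: crate K1, crate K2 | the island: crate M3, crate R5]
6. Smuggler goes back to the mainland alone.  [the mainland: crate K1, crate K2 | the island: crate M3, crate R5]
7. Smuggler goes to the island with crate K1.  [the mainland: crate K2 | the island: crate K1, crate M3, crate R5]
8. Smuggler goes back to the mainland alone.  [the mainland: crate K2 | the island: crate K1, crate M3, crate R5]
9. Smuggler goes to the island with crate K2.  [the mainland: — | the island: crate K1, crate K2, crate M3, crate R5]

9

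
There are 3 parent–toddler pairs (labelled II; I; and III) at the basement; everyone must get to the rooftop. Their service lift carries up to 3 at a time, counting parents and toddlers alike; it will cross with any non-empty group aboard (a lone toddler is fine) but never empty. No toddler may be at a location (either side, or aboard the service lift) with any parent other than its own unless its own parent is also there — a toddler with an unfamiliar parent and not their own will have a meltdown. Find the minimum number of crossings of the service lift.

Counting alone: each trip to the rooftop takes at most 3 across and each return brings at least 1 back, so after t trips out (and t−1 returns) at most 3t − (t−1) of the 6 are across; that first reaches 6 at t = 3, so at least 5 crossings are needed.
The plan below uses exactly 5 crossings, so it is optimal:
1. parent II and toddler II cross → the rooftop.
2. parent II crosses ← the basement.
3. parent I, parent II, and parent III cross → the rooftop.
4. toddler II crosses ← the basement.
5. toddler I, toddler II, and toddler III cross → the rooftop.

5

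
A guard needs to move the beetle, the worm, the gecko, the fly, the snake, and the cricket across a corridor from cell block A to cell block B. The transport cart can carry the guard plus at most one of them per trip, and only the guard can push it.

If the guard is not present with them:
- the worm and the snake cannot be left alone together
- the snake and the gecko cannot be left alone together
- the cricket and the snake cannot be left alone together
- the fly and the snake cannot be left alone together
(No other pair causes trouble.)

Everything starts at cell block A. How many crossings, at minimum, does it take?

Following every safe sequence of crossings from the start, the most of the 6 that can be at cell block B as the transport cart arrives there on crossings 1, 3, 5 is 1, 2, 3 respectively; the best ever achieved is 3 of 6.
From crossing 7 on, no configuration arises that was not already reachable earlier: only 22 distinct safe configurations (who is on which side, and where the transport cart is) can ever be reached, none of them has everyone across, and every continuation just revisits them. So no valid plan exists.

impossible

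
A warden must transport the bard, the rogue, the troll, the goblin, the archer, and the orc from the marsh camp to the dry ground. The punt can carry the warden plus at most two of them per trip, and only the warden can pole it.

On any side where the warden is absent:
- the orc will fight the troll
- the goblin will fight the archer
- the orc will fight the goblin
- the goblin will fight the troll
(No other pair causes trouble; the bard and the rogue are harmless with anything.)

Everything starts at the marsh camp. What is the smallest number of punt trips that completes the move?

Counting alone: the warden can take at most 2 across per trip to the dry ground, so moving all 6 needs at least 3 loaded trips out, with a return between consecutive ones — at least 5 crossings.
The safety rule pushes this higher. Following every safe sequence of crossings, the most of the 6 that can be at the dry ground as the punt arrives there on crossings 5, 7 is 4, 5 respectively — never all 6.
So no plan with fewer than 9 crossings exists, and this one achieves 9:
1. Warden goes to the dry ground with the goblin and the troll.  [the marsh camp: the archer, the bard, the orc, the rogue | the dry ground: the goblin, the troll]
2. Warden goes back to the marsh camp with the troll.  [the marsh camp: the archer, the bard, the orc, the rogue, the troll | the dry ground: the goblin]
3. Warden goes to the dry ground with the bard and the troll.  [the marsh camp: the archer, the orc, the rogue | the dry ground: the bard, the goblin, the troll]
4. Warden goes back to the marsh camp with the troll.  [the marsh camp: the archer, the orc, the rogue, the troll | the dry ground: the bard, the goblin]
5. Warden goes to the dry ground with the rogue and the troll.  [the marsh camp: the archer, the orc | the dry ground: the bard, the goblin, the rogue, the troll]
6. Warden goes back to the marsh camp with the troll.  [the marsh camp: the archer, the orc, the troll | the dry ground: the bard, the goblin, the rogue]
7. Warden goes to the dry ground with the archer and the troll.  [the marsh camp: the orc | the dry ground: the archer, the bard, the goblin, the rogue, the troll]
8. Warden goes back to the marsh camp with the goblin.  [the marsh camp: the goblin, the orc | the dry ground: the archer, the bard, the rogue, the troll]
9. Warden goes to the dry ground with the goblin and the orc.  [the marsh camp: — | the dry ground: the archer, the bard, the goblin, the orc, the rogue, the troll]

9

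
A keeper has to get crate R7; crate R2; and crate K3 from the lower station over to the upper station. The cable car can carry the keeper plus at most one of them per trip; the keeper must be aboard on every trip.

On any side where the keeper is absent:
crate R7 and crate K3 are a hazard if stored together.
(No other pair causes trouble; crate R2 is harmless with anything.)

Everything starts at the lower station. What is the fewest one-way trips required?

5

Counting alone: the keeper can take at most 1 across per trip to the upper station, so moving all 3 needs at least 3 loaded trips out, with a return between consecutive ones — at least 5 crossings.
The plan below uses exactly 5 crossings, so it is optimal:
1. Keeper goes to the upper station with crate R7.
2. Keeper goes back to the lower station alone.
3. Keeper goes to the upper station with crate R2.
4. Keeper goes back to the lower station alone.
5. Keeper goes to the upper station with crate K3.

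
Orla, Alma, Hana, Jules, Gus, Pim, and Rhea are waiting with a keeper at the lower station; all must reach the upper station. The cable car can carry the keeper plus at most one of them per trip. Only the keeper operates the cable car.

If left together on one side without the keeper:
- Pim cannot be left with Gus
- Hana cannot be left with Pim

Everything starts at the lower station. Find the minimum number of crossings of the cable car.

Counting alone: the keeper can take at most 1 across per trip to the upper station, so moving all 7 needs at least 7 loaded trips out, with a return between consecutive ones — at least 13 crossings.
The safety rule pushes this higher. Following every safe sequence of crossings, the most of the 7 that can be at the upper station as the cable car arrives there on crossing 13 is 6 — never all 7.
So no plan with fewer than 15 crossings exists, and this one achieves 15:
1. Keeper goes to the upper station with Pim.  [the lower station: Alma, Gus, Hana, Jules, Orla, Rhea | the upper station: Pim]
2. Keeper goes back to the lower station alone.  [the lower station: Alma, Gus, Hana, Jules, Orla, Rhea | the upper station: Pim]
3. Keeper goes to the upper station with Orla.  [the lower station: Alma, Gus, Hana, Jules, Rhea | the upper station: Orla, Pim]
4. Keeper goes back to the lower station alone.  [the lower station: Alma, Gus, Hana, Jules, Rhea | the upper station: Orla, Pim]
5. Keeper goes to the upper station with Alma.  [the lower station: Gus, Hana, Jules, Rhea | the upper station: Alma, Orla, Pim]
6. Keeper goes back to the lower station alone.  [the lower station: Gus, Hana, Jules, Rhea | the upper station: Alma, Orla, Pim]
7. Keeper goes to the upper station with Hana.  [the lower station: Gus, Jules, Rhea | the upper station: Alma, Hana, Orla, Pim]
8. Keeper goes back to the lower station with Pim.  [the lower station: Gus, Jules, Pim, Rhea | the upper station: Alma, Hana, Orla]
9. Keeper goes to the upper station with Gus.  [the lower station: Jules, Pim, Rhea | the upper station: Alma, Gus, Hana, Orla]
10. Keeper goes back to the lower station alone.  [the lower station: Jules, Pim, Rhea | the upper station: Alma, Gus, Hana, Orla]
11. Keeper goes to the upper station with Jules.  [the lower station: Pim, Rhea | the upper station: Alma, Gus, Hana, Jules, Orla]
12. Keeper goes back to the lower station alone.  [the lower station: Pim, Rhea | the upper station: Alma, Gus, Hana, Jules, Orla]
13. Keeper goes to the upper station with Rhea.  [the lower station: Pim | the upper station: Alma, Gus, Hana, Jules, Orla, Rhea]
14. Keeper goes back to the lower station alone.  [the lower station: Pim | the upper station: Alma, Gus, Hana, Jules, Orla, Rhea]
15. Keeper goes to the upper station with Pim.  [the lower station: — | the upper station: Alma, Gus, Hana, Jules, Orla, Pim, Rhea]

15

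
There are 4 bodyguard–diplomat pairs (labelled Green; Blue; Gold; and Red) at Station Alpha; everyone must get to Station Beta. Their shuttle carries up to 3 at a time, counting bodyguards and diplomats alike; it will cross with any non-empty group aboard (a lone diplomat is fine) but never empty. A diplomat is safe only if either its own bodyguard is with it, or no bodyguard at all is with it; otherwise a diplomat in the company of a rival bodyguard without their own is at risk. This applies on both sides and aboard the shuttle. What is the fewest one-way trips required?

9

Counting alone: each trip to Station Beta takes at most 3 across and each return brings at least 1 back, so after t trips out (and t−1 returns) at most 3t − (t−1) of the 8 are across; that first reaches 8 at t = 4, so at least 7 crossings are needed.
The safety rule pushes this higher. Following every safe sequence of crossings, the most of the 8 that can be at Station Beta as the shuttle arrives there on crossing 7 is 7 — never all 8.
So no plan with fewer than 9 crossings exists, and this one achieves 9:
1. bodyguard Green and diplomat Green cross → Station Beta.
2. bodyguard Green crosses ← Station Alpha.
3. bodyguard Blue, bodyguard Green, and diplomat Blue cross → Station Beta.
4. bodyguard Green and diplomat Green cross ← Station Alpha.
5. bodyguard Gold, bodyguard Green, and bodyguard Red cross → Station Beta.
6. diplomat Blue crosses ← Station Alpha.
7. diplomat Blue and diplomat Green cross → Station Beta.
8. diplomat Green crosses ← Station Alpha.
9. diplomat Gold, diplomat Green, and diplomat Red cross → Station Beta.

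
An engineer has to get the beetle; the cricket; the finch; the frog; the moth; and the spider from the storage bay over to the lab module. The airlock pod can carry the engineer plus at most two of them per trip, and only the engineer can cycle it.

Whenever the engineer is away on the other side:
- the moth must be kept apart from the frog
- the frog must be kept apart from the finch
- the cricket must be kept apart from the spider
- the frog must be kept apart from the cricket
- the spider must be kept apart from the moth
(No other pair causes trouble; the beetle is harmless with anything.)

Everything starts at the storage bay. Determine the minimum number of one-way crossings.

Counting alone: the engineer can take at most 2 across per trip to the lab module, so moving all 6 needs at least 3 loaded trips out, with a return between consecutive ones — at least 5 crossings.
The safety rule pushes this higher. Following every safe sequence of crossings, the most of the 6 that can be at the lab module as the airlock pod arrives there on crossing 5 is 5 — never all 6.
So no plan with fewer than 7 crossings exists, and this one achieves 7:
1. Engineer goes to the lab module with the frog and the spider.  [the storage bay: the beetle, the cricket, the finch, the moth | the lab module: the frog, the spider]
2. Engineer goes back to the storage bay alone.  [the storage bay: the beetle, the cricket, the finch, the moth | the lab module: the frog, the spider]
3. Engineer goes to the lab module with the beetle and the cricket.  [the storage bay: the finch, the moth | the lab module: the beetle, the cricket, the frog, the spider]
4. Engineer goes back to the storage bay with the frog and the spider.  [the storage bay: the finch, the frog, the moth, the spider | the lab module: the beetle, the cricket]
5. Engineer goes to the lab module with the finch and the moth.  [the storage bay: the frog, the spider | the lab module: the beetle, the cricket, the finch, the moth]
6. Engineer goes back to the storage bay alone.  [the storage bay: the frog, the spider | the lab module: the beetle, the cricket, the finch, the moth]
7. Engineer goes to the lab module with the frog and the spider.  [the storage bay: — | the lab module: the beetle, the cricket, the finch, the frog, the moth, the spider]

7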